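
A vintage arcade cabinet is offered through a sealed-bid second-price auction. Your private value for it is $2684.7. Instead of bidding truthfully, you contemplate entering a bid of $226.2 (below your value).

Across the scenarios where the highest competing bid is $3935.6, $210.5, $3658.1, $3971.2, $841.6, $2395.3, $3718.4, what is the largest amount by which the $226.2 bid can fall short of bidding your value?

$1843.1

$3935.6: same outcome either way → loss $0.
$210.5: same outcome either way → loss $0.
$3658.1: same outcome either way → loss $0.
$3971.2: same outcome either way → loss $0.
$841.6: truthful gives $1843.1, deviation gives $0 → loss $1843.1.
$2395.3: truthful gives $289.4, deviation gives $0 → loss $289.4.
$3718.4: same outcome either way → loss $0.
Maximum loss: $1843.1.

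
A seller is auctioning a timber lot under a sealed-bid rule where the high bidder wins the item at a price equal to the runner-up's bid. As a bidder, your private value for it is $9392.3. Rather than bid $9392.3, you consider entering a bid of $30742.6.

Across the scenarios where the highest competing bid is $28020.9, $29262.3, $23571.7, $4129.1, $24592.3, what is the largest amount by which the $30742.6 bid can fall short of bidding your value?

$28020.9: truthful gives $0, deviation gives −$18628.6 → loss $18628.6.
$29262.3: truthful gives $0, deviation gives −$19870 → loss $19870.
$23571.7: truthful gives $0, deviation gives −$14179.4 → loss $14179.4.
$4129.1: same outcome either way → loss $0.
$24592.3: truthful gives $0, deviation gives −$15200 → loss $15200.
Maximum loss: $19870.

$19870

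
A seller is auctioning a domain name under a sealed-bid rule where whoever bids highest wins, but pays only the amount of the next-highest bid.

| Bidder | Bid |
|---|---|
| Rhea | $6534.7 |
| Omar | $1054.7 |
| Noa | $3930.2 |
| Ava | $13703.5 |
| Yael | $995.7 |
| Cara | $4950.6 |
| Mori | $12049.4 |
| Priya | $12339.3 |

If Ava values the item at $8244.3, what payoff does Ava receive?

Highest bid: Ava at $13703.5, so Ava wins.
Second-highest bid: Priya at $12339.3 — that is the price the winner pays.
Ava's payoff = value − price = $8244.3 − $12339.3 = −$4095.

−$4095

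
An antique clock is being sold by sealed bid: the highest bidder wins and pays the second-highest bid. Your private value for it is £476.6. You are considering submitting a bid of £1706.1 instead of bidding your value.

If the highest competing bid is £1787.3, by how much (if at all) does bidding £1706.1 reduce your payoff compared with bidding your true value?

£0

Bidding your value £476.6: you lose (since £476.6 < £1787.3). Payoff £0.
Bidding £1706.1: you lose. Payoff £0.
Difference = £0 − £0 = £0; both bids lead to the same outcome because the competing bid is above both your value and your alternative bid.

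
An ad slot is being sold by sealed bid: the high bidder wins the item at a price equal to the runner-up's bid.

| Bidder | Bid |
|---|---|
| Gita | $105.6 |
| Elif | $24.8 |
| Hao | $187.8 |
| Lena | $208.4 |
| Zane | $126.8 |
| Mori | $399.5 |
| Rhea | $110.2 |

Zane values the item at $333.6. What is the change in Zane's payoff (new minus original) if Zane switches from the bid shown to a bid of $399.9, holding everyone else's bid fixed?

−$65.9

The highest bid among the other bidders is $399.5; Zane's bid doesn't change that.
Original bid $126.8: Zane is not highest (top rival bid is $399.5); payoff $0.
Alternative bid $399.9: Zane is highest, pays the top rival bid $399.5; payoff $333.6 − $399.5 = −$65.9.
Change in payoff = −$65.9 − ($0) = −$65.9.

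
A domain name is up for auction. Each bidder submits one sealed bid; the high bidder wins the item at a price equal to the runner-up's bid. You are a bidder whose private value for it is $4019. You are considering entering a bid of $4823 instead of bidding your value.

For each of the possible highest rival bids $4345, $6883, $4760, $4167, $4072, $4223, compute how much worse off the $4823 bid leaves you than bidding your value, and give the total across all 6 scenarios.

The deviation costs you only when the competing bid falls strictly between $4019 and $4823; elsewhere both bids give the same outcome.
$4345: truthful payoff $0, deviation payoff −$326 → loss $326.
$6883: outcomes coincide → loss $0.
$4760: truthful payoff $0, deviation payoff −$741 → loss $741.
$4167: truthful payoff $0, deviation payoff −$148 → loss $148.
$4072: truthful payoff $0, deviation payoff −$53 → loss $53.
$4223: truthful payoff $0, deviation payoff −$204 → loss $204.
Total loss = $326 + $741 + $148 + $53 + $204 = $1472.

$1472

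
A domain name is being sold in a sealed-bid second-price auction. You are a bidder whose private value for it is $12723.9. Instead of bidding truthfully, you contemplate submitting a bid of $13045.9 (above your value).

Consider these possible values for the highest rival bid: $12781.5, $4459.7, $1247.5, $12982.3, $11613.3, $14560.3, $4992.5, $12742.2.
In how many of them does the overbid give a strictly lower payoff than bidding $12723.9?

3

The deviation hurts exactly when the highest competing bid lies strictly between $12723.9 and $13045.9 — overbidding then wins at a price above your value.
$12781.5: inside the interval → strictly worse (loss $57.6).
$4459.7: below both → same outcome either way.
$1247.5: below both → same outcome either way.
$12982.3: inside the interval → strictly worse (loss $258.4).
$11613.3: below both → same outcome either way.
$14560.3: above both → same outcome either way.
$4992.5: below both → same outcome either way.
$12742.2: inside the interval → strictly worse (loss $18.3).
Count: 3.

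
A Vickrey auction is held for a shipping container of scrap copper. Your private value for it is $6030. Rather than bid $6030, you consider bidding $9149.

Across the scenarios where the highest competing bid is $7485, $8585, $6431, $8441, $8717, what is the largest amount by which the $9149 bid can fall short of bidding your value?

$7485: truthful gives $0, deviation gives −$1455 → loss $1455.
$8585: truthful gives $0, deviation gives −$2555 → loss $2555.
$6431: truthful gives $0, deviation gives −$401 → loss $401.
$8441: truthful gives $0, deviation gives −$2411 → loss $2411.
$8717: truthful gives $0, deviation gives −$2687 → loss $2687.
Maximum loss: $2687.

$2687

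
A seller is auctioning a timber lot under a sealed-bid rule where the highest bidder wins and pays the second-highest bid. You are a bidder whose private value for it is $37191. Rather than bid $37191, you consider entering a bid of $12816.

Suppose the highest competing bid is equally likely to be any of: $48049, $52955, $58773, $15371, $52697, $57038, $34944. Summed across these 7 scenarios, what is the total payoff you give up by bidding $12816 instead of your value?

$24067

The deviation costs you only when the competing bid falls strictly between $12816 and $37191; elsewhere both bids give the same outcome.
$48049: outcomes coincide → loss $0.
$52955: outcomes coincide → loss $0.
$58773: outcomes coincide → loss $0.
$15371: truthful payoff $21820, deviation payoff $0 → loss $21820.
$52697: outcomes coincide → loss $0.
$57038: outcomes coincide → loss $0.
$34944: truthful payoff $2247, deviation payoff $0 → loss $2247.
Total loss = $21820 + $2247 = $24067.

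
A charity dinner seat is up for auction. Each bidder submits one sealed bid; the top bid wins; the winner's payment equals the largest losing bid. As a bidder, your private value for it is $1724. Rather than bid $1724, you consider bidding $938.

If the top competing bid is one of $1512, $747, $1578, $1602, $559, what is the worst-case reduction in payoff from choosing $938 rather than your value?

$212

$1512: truthful gives $212, deviation gives $0 → loss $212.
$747: same outcome either way → loss $0.
$1578: truthful gives $146, deviation gives $0 → loss $146.
$1602: truthful gives $122, deviation gives $0 → loss $122.
$559: same outcome either way → loss $0.
Maximum loss: $212.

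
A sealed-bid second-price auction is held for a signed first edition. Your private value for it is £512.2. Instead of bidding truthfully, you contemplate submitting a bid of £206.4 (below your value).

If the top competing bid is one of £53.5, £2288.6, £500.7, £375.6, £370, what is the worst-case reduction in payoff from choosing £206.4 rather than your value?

£142.2

£53.5: same outcome either way → loss £0.
£2288.6: same outcome either way → loss £0.
£500.7: truthful gives £11.5, deviation gives £0 → loss £11.5.
£375.6: truthful gives £136.6, deviation gives £0 → loss £136.6.
£370: truthful gives £142.2, deviation gives £0 → loss £142.2.
Maximum loss: £142.2.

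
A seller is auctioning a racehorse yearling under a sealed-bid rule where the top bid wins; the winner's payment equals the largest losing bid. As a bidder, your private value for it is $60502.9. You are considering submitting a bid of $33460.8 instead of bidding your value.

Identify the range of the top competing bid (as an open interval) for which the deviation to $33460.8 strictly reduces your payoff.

If the competing bid is below $33460.8, both bids win at the same price — no difference.
If it is above $60502.9, both bids lose — no difference.
If it lies strictly between $33460.8 and $60502.9, bidding your value wins at a price below your value (positive payoff) while bidding $33460.8 loses (payoff 0).
So the deviation strictly hurts on the open interval ($33460.8, $60502.9).

($33460.8, $60502.9)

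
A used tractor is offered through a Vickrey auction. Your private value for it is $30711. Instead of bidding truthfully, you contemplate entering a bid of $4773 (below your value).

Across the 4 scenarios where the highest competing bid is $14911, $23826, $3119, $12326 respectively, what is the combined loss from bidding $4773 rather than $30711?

$41070

The deviation costs you only when the competing bid falls strictly between $4773 and $30711; elsewhere both bids give the same outcome.
$14911: truthful payoff $15800, deviation payoff $0 → loss $15800.
$23826: truthful payoff $6885, deviation payoff $0 → loss $6885.
$3119: outcomes coincide → loss $0.
$12326: truthful payoff $18385, deviation payoff $0 → loss $18385.
Total loss = $15800 + $6885 + $18385 = $41070.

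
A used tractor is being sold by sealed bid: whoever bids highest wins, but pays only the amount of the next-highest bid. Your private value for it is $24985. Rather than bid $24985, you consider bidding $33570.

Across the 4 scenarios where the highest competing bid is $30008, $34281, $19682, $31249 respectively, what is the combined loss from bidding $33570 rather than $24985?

The deviation costs you only when the competing bid falls strictly between $24985 and $33570; elsewhere both bids give the same outcome.
$30008: truthful payoff $0, deviation payoff −$5023 → loss $5023.
$34281: outcomes coincide → loss $0.
$19682: outcomes coincide → loss $0.
$31249: truthful payoff $0, deviation payoff −$6264 → loss $6264.
Total loss = $5023 + $6264 = $11287.

$11287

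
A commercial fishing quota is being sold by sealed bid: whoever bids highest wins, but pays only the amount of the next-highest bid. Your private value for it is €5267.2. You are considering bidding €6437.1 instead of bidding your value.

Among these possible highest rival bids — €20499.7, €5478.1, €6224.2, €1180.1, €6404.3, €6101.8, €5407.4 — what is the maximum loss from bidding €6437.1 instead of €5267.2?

€20499.7: same outcome either way → loss €0.
€5478.1: truthful gives €0, deviation gives −€210.9 → loss €210.9.
€6224.2: truthful gives €0, deviation gives −€957 → loss €957.
€1180.1: same outcome either way → loss €0.
€6404.3: truthful gives €0, deviation gives −€1137.1 → loss €1137.1.
€6101.8: truthful gives €0, deviation gives −€834.6 → loss €834.6.
€5407.4: truthful gives €0, deviation gives −€140.2 → loss €140.2.
Maximum loss: €1137.1.

€1137.1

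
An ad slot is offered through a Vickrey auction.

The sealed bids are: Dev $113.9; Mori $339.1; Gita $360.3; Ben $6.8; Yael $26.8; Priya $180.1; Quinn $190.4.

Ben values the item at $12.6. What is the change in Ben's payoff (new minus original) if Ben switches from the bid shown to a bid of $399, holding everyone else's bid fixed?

−$347.7

The highest bid among the other bidders is $360.3; Ben's bid doesn't change that.
Original bid $6.8: Ben is not highest (top rival bid is $360.3); payoff $0.
Alternative bid $399: Ben is highest, pays the top rival bid $360.3; payoff $12.6 − $360.3 = −$347.7.
Change in payoff = −$347.7 − ($0) = −$347.7.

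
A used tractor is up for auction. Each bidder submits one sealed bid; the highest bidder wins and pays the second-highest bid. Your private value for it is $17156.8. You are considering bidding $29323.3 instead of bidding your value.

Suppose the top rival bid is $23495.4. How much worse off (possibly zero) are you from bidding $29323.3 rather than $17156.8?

$6338.6

Bidding your value $17156.8: you lose (since $17156.8 < $23495.4). Payoff $0.
Bidding $29323.3: you win and pay $23495.4. Payoff $17156.8 − $23495.4 = −$6338.6.
The competing bid $23495.4 lies between your value and your inflated bid, so overbidding wins an item priced above your value.
Loss from deviating = $0 − (−$6338.6) = $6338.6.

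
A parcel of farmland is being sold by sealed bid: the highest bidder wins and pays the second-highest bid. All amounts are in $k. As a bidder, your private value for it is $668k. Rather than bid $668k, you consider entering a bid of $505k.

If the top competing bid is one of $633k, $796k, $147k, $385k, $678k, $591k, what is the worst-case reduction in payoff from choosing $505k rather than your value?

$633k: truthful gives $35k, deviation gives $0k → loss $35k.
$796k: same outcome either way → loss $0k.
$147k: same outcome either way → loss $0k.
$385k: same outcome either way → loss $0k.
$678k: same outcome either way → loss $0k.
$591k: truthful gives $77k, deviation gives $0k → loss $77k.
Maximum loss: $77k.

$77k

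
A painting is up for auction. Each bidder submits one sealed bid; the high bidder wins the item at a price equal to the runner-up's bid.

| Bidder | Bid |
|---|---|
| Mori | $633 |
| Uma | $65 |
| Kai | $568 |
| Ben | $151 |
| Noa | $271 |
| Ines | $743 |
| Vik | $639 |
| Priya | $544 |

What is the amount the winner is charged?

Highest bid: Ines at $743, so Ines wins.
Second-highest bid: Vik at $639 — that is the price the winner pays.

$639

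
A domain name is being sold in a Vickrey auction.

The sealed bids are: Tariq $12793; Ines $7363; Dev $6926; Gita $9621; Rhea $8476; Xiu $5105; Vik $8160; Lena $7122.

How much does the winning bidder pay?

$9621

Highest bid: Tariq at $12793, so Tariq wins.
Second-highest bid: Gita at $9621 — that is the price the winner pays.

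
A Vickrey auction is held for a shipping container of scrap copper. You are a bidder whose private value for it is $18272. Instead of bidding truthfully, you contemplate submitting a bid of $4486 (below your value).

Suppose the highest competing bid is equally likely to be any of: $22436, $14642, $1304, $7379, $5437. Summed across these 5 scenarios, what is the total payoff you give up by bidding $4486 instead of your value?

The deviation costs you only when the competing bid falls strictly between $4486 and $18272; elsewhere both bids give the same outcome.
$22436: outcomes coincide → loss $0.
$14642: truthful payoff $3630, deviation payoff $0 → loss $3630.
$1304: outcomes coincide → loss $0.
$7379: truthful payoff $10893, deviation payoff $0 → loss $10893.
$5437: truthful payoff $12835, deviation payoff $0 → loss $12835.
Total loss = $3630 + $10893 + $12835 = $27358.

$27358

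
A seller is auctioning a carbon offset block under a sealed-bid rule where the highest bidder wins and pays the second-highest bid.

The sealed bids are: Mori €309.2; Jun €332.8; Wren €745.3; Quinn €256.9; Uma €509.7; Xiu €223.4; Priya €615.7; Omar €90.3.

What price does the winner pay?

€615.7

Highest bid: Wren at €745.3, so Wren wins.
Second-highest bid: Priya at €615.7 — that is the price the winner pays.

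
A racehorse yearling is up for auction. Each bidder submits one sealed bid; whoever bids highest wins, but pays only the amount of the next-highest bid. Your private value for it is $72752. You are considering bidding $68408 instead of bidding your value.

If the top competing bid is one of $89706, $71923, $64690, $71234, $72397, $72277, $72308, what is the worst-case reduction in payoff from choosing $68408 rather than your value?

$89706: same outcome either way → loss $0.
$71923: truthful gives $829, deviation gives $0 → loss $829.
$64690: same outcome either way → loss $0.
$71234: truthful gives $1518, deviation gives $0 → loss $1518.
$72397: truthful gives $355, deviation gives $0 → loss $355.
$72277: truthful gives $475, deviation gives $0 → loss $475.
$72308: truthful gives $444, deviation gives $0 → loss $444.
Maximum loss: $1518.

$1518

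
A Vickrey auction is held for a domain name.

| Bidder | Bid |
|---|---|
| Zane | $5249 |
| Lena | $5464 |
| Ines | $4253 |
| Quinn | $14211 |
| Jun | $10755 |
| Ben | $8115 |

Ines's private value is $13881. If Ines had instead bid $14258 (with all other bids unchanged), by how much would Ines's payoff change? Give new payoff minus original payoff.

The highest bid among the other bidders is $14211; Ines's bid doesn't change that.
Original bid $4253: Ines is not highest (top rival bid is $14211); payoff $0.
Alternative bid $14258: Ines is highest, pays the top rival bid $14211; payoff $13881 − $14211 = −$330.
Change in payoff = −$330 − ($0) = −$330.

−$330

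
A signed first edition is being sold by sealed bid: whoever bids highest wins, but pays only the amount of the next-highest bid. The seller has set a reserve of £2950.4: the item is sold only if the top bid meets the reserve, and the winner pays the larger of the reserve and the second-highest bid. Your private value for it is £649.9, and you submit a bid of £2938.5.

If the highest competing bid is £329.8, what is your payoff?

Your bid £2938.5 is the highest bid but falls below the reserve £2950.4, so the item goes unsold. Payoff £0.

£0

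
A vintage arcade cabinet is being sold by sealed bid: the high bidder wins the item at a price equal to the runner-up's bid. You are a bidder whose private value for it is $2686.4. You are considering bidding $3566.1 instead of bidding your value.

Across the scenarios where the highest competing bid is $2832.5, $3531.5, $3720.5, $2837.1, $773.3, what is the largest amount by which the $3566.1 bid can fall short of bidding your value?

$845.1

$2832.5: truthful gives $0, deviation gives −$146.1 → loss $146.1.
$3531.5: truthful gives $0, deviation gives −$845.1 → loss $845.1.
$3720.5: same outcome either way → loss $0.
$2837.1: truthful gives $0, deviation gives −$150.7 → loss $150.7.
$773.3: same outcome either way → loss $0.
Maximum loss: $845.1.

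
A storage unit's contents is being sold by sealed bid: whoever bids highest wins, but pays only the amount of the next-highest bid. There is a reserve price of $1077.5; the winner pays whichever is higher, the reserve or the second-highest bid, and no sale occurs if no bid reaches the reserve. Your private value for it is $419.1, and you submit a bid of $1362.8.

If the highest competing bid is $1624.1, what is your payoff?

$0

Your bid $1362.8 is below the highest competing bid $1624.1, so you lose. Payoff $0.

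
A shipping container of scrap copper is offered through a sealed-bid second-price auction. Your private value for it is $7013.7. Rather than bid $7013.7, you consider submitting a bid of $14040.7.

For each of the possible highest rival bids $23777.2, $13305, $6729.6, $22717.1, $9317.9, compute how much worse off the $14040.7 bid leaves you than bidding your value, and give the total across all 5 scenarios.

$8595.5

The deviation costs you only when the competing bid falls strictly between $7013.7 and $14040.7; elsewhere both bids give the same outcome.
$23777.2: outcomes coincide → loss $0.
$13305: truthful payoff $0, deviation payoff −$6291.3 → loss $6291.3.
$6729.6: outcomes coincide → loss $0.
$22717.1: outcomes coincide → loss $0.
$9317.9: truthful payoff $0, deviation payoff −$2304.2 → loss $2304.2.
Total loss = $6291.3 + $2304.2 = $8595.5.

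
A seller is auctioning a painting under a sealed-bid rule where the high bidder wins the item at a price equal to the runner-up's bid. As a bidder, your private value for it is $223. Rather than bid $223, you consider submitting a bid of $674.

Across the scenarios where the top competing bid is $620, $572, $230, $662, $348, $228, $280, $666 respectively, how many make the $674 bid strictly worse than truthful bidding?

The deviation hurts exactly when the highest competing bid lies strictly between $223 and $674 — overbidding then wins at a price above your value.
$620: inside the interval → strictly worse (loss $397).
$572: inside the interval → strictly worse (loss $349).
$230: inside the interval → strictly worse (loss $7).
$662: inside the interval → strictly worse (loss $439).
$348: inside the interval → strictly worse (loss $125).
$228: inside the interval → strictly worse (loss $5).
$280: inside the interval → strictly worse (loss $57).
$666: inside the interval → strictly worse (loss $443).
Count: 8.

8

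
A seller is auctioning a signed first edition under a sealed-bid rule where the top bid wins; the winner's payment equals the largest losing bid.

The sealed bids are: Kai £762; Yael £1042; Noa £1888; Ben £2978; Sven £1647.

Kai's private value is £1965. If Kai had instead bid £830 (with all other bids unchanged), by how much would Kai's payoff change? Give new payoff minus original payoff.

The highest bid among the other bidders is £2978; Kai's bid doesn't change that.
Original bid £762: Kai is not highest (top rival bid is £2978); payoff £0.
Alternative bid £830: Kai is not highest (top rival bid is £2978); payoff £0.
Change in payoff = £0 − (£0) = £0.

£0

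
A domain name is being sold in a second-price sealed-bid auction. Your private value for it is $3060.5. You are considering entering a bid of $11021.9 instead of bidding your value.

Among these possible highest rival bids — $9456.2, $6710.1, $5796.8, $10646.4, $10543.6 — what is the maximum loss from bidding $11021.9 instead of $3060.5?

$7585.9

$9456.2: truthful gives $0, deviation gives −$6395.7 → loss $6395.7.
$6710.1: truthful gives $0, deviation gives −$3649.6 → loss $3649.6.
$5796.8: truthful gives $0, deviation gives −$2736.3 → loss $2736.3.
$10646.4: truthful gives $0, deviation gives −$7585.9 → loss $7585.9.
$10543.6: truthful gives $0, deviation gives −$7483.1 → loss $7483.1.
Maximum loss: $7585.9.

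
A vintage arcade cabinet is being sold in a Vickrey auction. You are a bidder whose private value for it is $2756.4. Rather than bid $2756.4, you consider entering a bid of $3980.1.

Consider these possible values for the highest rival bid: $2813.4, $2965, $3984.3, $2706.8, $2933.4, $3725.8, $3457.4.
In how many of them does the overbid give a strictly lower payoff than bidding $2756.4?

5

The deviation hurts exactly when the highest competing bid lies strictly between $2756.4 and $3980.1 — overbidding then wins at a price above your value.
$2813.4: inside the interval → strictly worse (loss $57).
$2965: inside the interval → strictly worse (loss $208.6).
$3984.3: above both → same outcome either way.
$2706.8: below both → same outcome either way.
$2933.4: inside the interval → strictly worse (loss $177).
$3725.8: inside the interval → strictly worse (loss $969.4).
$3457.4: inside the interval → strictly worse (loss $701).
Count: 5.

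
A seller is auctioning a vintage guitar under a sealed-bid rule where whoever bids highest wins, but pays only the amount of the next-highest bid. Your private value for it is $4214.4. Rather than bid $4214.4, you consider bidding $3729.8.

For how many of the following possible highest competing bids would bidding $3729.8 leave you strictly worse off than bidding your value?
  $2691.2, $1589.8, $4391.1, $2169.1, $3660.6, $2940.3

The deviation hurts exactly when the highest competing bid lies strictly between $3729.8 and $4214.4 — underbidding then forfeits a profitable win.
$2691.2: below both → same outcome either way.
$1589.8: below both → same outcome either way.
$4391.1: above both → same outcome either way.
$2169.1: below both → same outcome either way.
$3660.6: below both → same outcome either way.
$2940.3: below both → same outcome either way.
Count: 0.

0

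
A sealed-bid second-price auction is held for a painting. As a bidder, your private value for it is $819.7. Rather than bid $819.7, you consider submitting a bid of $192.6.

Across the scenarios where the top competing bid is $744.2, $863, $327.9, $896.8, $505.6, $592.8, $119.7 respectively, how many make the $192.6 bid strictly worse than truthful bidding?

4

The deviation hurts exactly when the highest competing bid lies strictly between $192.6 and $819.7 — underbidding then forfeits a profitable win.
$744.2: inside the interval → strictly worse (loss $75.5).
$863: above both → same outcome either way.
$327.9: inside the interval → strictly worse (loss $491.8).
$896.8: above both → same outcome either way.
$505.6: inside the interval → strictly worse (loss $314.1).
$592.8: inside the interval → strictly worse (loss $226.9).
$119.7: below both → same outcome either way.
Count: 4.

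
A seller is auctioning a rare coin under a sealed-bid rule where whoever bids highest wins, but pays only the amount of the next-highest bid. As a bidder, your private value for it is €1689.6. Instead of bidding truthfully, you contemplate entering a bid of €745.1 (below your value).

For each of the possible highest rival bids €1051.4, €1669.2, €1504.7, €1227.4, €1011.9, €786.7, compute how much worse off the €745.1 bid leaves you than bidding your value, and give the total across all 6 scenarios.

€2886.3

The deviation costs you only when the competing bid falls strictly between €745.1 and €1689.6; elsewhere both bids give the same outcome.
€1051.4: truthful payoff €638.2, deviation payoff €0 → loss €638.2.
€1669.2: truthful payoff €20.4, deviation payoff €0 → loss €20.4.
€1504.7: truthful payoff €184.9, deviation payoff €0 → loss €184.9.
€1227.4: truthful payoff €462.2, deviation payoff €0 → loss €462.2.
€1011.9: truthful payoff €677.7, deviation payoff €0 → loss €677.7.
€786.7: truthful payoff €902.9, deviation payoff €0 → loss €902.9.
Total loss = €638.2 + €20.4 + €184.9 + €462.2 + €677.7 + €902.9 = €2886.3.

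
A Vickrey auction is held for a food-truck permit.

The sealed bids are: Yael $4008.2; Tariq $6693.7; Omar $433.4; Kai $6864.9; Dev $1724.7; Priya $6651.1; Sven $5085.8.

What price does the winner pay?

Highest bid: Kai at $6864.9, so Kai wins.
Second-highest bid: Tariq at $6693.7 — that is the price the winner pays.

$6693.7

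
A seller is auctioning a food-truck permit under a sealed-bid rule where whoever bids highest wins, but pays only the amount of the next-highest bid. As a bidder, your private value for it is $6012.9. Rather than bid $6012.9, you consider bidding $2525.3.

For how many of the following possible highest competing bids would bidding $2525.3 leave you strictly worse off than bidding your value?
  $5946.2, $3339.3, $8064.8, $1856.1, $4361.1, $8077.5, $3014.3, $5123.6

The deviation hurts exactly when the highest competing bid lies strictly between $2525.3 and $6012.9 — underbidding then forfeits a profitable win.
$5946.2: inside the interval → strictly worse (loss $66.7).
$3339.3: inside the interval → strictly worse (loss $2673.6).
$8064.8: above both → same outcome either way.
$1856.1: below both → same outcome either way.
$4361.1: inside the interval → strictly worse (loss $1651.8).
$8077.5: above both → same outcome either way.
$3014.3: inside the interval → strictly worse (loss $2998.6).
$5123.6: inside the interval → strictly worse (loss $889.3).
Count: 5.

5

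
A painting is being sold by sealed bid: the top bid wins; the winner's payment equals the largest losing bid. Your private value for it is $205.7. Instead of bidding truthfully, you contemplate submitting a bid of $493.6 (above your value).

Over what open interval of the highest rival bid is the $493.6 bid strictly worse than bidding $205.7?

($205.7, $493.6)

If the competing bid is below $205.7, both bids win at the same price — no difference.
If it is above $493.6, both bids lose — no difference.
If it lies strictly between $205.7 and $493.6, bidding your value loses (payoff 0) while bidding $493.6 wins at a price above your value (payoff negative).
So the deviation strictly hurts on the open interval ($205.7, $493.6).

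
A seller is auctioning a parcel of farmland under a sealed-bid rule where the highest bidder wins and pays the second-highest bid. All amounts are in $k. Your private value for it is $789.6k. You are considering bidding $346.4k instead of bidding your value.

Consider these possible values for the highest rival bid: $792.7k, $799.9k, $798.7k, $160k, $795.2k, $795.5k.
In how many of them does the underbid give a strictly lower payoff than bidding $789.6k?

The deviation hurts exactly when the highest competing bid lies strictly between $346.4k and $789.6k — underbidding then forfeits a profitable win.
$792.7k: above both → same outcome either way.
$799.9k: above both → same outcome either way.
$798.7k: above both → same outcome either way.
$160k: below both → same outcome either way.
$795.2k: above both → same outcome either way.
$795.5k: above both → same outcome either way.
Count: 0.

0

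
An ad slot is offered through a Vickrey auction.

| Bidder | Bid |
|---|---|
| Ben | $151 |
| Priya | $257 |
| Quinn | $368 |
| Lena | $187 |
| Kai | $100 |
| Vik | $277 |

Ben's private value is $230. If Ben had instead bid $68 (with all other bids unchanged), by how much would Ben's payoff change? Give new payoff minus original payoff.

$0

The highest bid among the other bidders is $368; Ben's bid doesn't change that.
Original bid $151: Ben is not highest (top rival bid is $368); payoff $0.
Alternative bid $68: Ben is not highest (top rival bid is $368); payoff $0.
Change in payoff = $0 − ($0) = $0.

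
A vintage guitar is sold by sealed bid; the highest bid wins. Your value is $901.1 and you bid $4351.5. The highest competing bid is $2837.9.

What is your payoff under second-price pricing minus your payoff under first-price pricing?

$1513.6

You have the highest bid, so you win under either rule.
Second-price: pay $2837.9 → payoff −$1936.8.
First-price: pay your own bid $4351.5 → payoff −$3450.4.
Difference = −$1936.8 − (−$3450.4) = $1513.6.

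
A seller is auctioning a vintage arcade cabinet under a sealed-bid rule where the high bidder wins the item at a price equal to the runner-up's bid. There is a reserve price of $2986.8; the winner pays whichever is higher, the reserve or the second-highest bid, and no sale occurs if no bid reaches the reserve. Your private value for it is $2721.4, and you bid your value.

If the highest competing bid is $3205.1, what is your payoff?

$0

Your bid $2721.4 is below the highest competing bid $3205.1, so you lose. Payoff $0.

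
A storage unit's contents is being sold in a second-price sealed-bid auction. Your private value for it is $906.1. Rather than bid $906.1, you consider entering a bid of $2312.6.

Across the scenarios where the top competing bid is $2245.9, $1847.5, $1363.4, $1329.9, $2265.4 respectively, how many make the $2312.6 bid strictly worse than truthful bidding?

5

The deviation hurts exactly when the highest competing bid lies strictly between $906.1 and $2312.6 — overbidding then wins at a price above your value.
$2245.9: inside the interval → strictly worse (loss $1339.8).
$1847.5: inside the interval → strictly worse (loss $941.4).
$1363.4: inside the interval → strictly worse (loss $457.3).
$1329.9: inside the interval → strictly worse (loss $423.8).
$2265.4: inside the interval → strictly worse (loss $1359.3).
Count: 5.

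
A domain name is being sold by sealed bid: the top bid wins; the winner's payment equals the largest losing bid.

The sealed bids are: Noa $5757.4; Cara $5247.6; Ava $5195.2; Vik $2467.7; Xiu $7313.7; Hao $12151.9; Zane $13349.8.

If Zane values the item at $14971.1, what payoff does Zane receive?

$2819.2

Highest bid: Zane at $13349.8, so Zane wins.
Second-highest bid: Hao at $12151.9 — that is the price the winner pays.
Zane's payoff = value − price = $14971.1 − $12151.9 = $2819.2.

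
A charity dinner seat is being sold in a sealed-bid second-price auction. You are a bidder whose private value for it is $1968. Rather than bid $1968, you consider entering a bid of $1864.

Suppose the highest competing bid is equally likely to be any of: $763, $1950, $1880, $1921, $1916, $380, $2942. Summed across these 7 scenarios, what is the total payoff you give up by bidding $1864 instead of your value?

$205

The deviation costs you only when the competing bid falls strictly between $1864 and $1968; elsewhere both bids give the same outcome.
$763: outcomes coincide → loss $0.
$1950: truthful payoff $18, deviation payoff $0 → loss $18.
$1880: truthful payoff $88, deviation payoff $0 → loss $88.
$1921: truthful payoff $47, deviation payoff $0 → loss $47.
$1916: truthful payoff $52, deviation payoff $0 → loss $52.
$380: outcomes coincide → loss $0.
$2942: outcomes coincide → loss $0.
Total loss = $18 + $88 + $47 + $52 = $205.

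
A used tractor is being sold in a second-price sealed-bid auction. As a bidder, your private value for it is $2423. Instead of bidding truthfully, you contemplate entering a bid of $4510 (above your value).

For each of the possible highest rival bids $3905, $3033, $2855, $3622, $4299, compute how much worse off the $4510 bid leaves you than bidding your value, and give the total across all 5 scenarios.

The deviation costs you only when the competing bid falls strictly between $2423 and $4510; elsewhere both bids give the same outcome.
$3905: truthful payoff $0, deviation payoff −$1482 → loss $1482.
$3033: truthful payoff $0, deviation payoff −$610 → loss $610.
$2855: truthful payoff $0, deviation payoff −$432 → loss $432.
$3622: truthful payoff $0, deviation payoff −$1199 → loss $1199.
$4299: truthful payoff $0, deviation payoff −$1876 → loss $1876.
Total loss = $1482 + $610 + $432 + $1199 + $1876 = $5599.

$5599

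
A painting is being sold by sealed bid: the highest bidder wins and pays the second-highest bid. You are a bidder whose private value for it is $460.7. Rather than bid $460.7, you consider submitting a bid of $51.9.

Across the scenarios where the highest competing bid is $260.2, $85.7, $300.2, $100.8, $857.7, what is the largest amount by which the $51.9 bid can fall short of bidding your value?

$260.2: truthful gives $200.5, deviation gives $0 → loss $200.5.
$85.7: truthful gives $375, deviation gives $0 → loss $375.
$300.2: truthful gives $160.5, deviation gives $0 → loss $160.5.
$100.8: truthful gives $359.9, deviation gives $0 → loss $359.9.
$857.7: same outcome either way → loss $0.
Maximum loss: $375.

$375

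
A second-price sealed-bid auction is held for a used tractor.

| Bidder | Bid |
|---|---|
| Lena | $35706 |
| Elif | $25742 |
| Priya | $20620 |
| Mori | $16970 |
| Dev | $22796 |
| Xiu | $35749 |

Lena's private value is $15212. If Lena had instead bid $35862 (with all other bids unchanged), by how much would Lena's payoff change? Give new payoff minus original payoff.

−$20537

The highest bid among the other bidders is $35749; Lena's bid doesn't change that.
Original bid $35706: Lena is not highest (top rival bid is $35749); payoff $0.
Alternative bid $35862: Lena is highest, pays the top rival bid $35749; payoff $15212 − $35749 = −$20537.
Change in payoff = −$20537 − ($0) = −$20537.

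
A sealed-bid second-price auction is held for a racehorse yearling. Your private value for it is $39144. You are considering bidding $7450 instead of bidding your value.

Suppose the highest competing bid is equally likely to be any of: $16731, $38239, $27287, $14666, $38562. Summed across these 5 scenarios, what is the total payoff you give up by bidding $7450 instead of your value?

The deviation costs you only when the competing bid falls strictly between $7450 and $39144; elsewhere both bids give the same outcome.
$16731: truthful payoff $22413, deviation payoff $0 → loss $22413.
$38239: truthful payoff $905, deviation payoff $0 → loss $905.
$27287: truthful payoff $11857, deviation payoff $0 → loss $11857.
$14666: truthful payoff $24478, deviation payoff $0 → loss $24478.
$38562: truthful payoff $582, deviation payoff $0 → loss $582.
Total loss = $22413 + $905 + $11857 + $24478 + $582 = $60235.

$60235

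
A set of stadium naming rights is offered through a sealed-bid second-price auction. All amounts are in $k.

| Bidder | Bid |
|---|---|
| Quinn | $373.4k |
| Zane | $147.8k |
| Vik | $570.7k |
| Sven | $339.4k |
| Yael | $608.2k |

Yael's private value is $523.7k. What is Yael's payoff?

−$47k

Highest bid: Yael at $608.2k, so Yael wins.
Second-highest bid: Vik at $570.7k — that is the price the winner pays.
Yael's payoff = value − price = $523.7k − $570.7k = −$47k.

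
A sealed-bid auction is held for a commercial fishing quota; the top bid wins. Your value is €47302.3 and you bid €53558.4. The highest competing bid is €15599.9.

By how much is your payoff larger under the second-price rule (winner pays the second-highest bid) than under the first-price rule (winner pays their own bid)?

€37958.5

You have the highest bid, so you win under either rule.
Second-price: pay €15599.9 → payoff €31702.4.
First-price: pay your own bid €53558.4 → payoff −€6256.1.
Difference = €31702.4 − (−€6256.1) = €37958.5.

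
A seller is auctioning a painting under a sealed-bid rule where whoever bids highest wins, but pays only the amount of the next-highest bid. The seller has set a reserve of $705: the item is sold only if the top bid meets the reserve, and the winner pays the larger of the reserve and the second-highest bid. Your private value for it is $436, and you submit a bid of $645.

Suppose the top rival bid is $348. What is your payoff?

$0

Your bid $645 is the highest bid but falls below the reserve $705, so the item goes unsold. Payoff $0.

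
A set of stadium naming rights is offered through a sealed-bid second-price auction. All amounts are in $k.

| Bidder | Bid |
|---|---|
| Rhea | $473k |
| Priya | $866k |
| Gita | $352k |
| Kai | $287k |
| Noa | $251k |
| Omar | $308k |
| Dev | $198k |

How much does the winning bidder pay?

Highest bid: Priya at $866k, so Priya wins.
Second-highest bid: Rhea at $473k — that is the price the winner pays.

$473k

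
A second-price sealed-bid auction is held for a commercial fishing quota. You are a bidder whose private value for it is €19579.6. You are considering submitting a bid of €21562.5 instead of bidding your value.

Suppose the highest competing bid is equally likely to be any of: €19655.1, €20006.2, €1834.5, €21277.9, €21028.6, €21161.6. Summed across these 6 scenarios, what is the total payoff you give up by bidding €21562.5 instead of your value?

The deviation costs you only when the competing bid falls strictly between €19579.6 and €21562.5; elsewhere both bids give the same outcome.
€19655.1: truthful payoff €0, deviation payoff −€75.5 → loss €75.5.
€20006.2: truthful payoff €0, deviation payoff −€426.6 → loss €426.6.
€1834.5: outcomes coincide → loss €0.
€21277.9: truthful payoff €0, deviation payoff −€1698.3 → loss €1698.3.
€21028.6: truthful payoff €0, deviation payoff −€1449 → loss €1449.
€21161.6: truthful payoff €0, deviation payoff −€1582 → loss €1582.
Total loss = €75.5 + €426.6 + €1698.3 + €1449 + €1582 = €5231.4.

€5231.4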